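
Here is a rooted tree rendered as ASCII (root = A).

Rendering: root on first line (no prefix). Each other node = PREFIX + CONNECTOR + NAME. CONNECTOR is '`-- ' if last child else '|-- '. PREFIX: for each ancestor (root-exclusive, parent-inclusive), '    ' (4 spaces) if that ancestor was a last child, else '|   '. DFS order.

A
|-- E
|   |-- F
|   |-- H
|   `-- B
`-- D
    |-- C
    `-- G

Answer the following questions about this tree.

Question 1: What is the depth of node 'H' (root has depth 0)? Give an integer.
Path from root to H: A -> E -> H
Depth = number of edges = 2

Answer: 2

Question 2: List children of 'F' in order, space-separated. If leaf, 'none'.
Answer: none

Derivation:
Node F's children (from adjacency): (leaf)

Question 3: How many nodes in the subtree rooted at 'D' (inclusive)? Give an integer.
Answer: 3

Derivation:
Subtree rooted at D contains: C, D, G
Count = 3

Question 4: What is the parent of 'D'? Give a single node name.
Answer: A

Derivation:
Scan adjacency: D appears as child of A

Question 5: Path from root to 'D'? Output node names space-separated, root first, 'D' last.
Answer: A D

Derivation:
Walk down from root: A -> D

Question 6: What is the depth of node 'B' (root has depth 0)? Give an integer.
Path from root to B: A -> E -> B
Depth = number of edges = 2

Answer: 2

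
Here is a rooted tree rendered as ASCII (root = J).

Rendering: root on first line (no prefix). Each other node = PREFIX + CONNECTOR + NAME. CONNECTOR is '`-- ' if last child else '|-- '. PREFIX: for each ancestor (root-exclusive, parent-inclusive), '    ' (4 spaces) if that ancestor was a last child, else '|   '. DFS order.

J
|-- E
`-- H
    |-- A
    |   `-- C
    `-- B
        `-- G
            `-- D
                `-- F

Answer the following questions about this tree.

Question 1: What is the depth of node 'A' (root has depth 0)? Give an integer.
Answer: 2

Derivation:
Path from root to A: J -> H -> A
Depth = number of edges = 2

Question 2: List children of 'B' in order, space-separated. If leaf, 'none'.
Answer: G

Derivation:
Node B's children (from adjacency): G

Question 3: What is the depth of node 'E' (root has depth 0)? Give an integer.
Answer: 1

Derivation:
Path from root to E: J -> E
Depth = number of edges = 1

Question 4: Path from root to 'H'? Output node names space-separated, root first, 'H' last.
Answer: J H

Derivation:
Walk down from root: J -> H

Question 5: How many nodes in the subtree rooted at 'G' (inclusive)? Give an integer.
Subtree rooted at G contains: D, F, G
Count = 3

Answer: 3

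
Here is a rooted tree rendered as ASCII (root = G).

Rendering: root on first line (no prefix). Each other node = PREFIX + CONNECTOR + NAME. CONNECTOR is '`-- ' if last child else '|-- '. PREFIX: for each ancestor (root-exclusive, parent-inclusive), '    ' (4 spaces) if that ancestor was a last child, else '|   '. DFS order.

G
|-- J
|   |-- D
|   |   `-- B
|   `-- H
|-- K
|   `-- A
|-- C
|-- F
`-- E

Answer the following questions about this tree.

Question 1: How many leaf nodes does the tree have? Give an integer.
Answer: 6

Derivation:
Leaves (nodes with no children): A, B, C, E, F, H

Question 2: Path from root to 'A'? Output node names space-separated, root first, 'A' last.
Walk down from root: G -> K -> A

Answer: G K A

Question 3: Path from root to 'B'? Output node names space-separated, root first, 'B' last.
Answer: G J D B

Derivation:
Walk down from root: G -> J -> D -> B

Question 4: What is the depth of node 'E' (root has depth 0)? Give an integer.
Path from root to E: G -> E
Depth = number of edges = 1

Answer: 1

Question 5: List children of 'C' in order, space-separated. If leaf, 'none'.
Answer: none

Derivation:
Node C's children (from adjacency): (leaf)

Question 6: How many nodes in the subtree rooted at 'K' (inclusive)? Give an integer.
Answer: 2

Derivation:
Subtree rooted at K contains: A, K
Count = 2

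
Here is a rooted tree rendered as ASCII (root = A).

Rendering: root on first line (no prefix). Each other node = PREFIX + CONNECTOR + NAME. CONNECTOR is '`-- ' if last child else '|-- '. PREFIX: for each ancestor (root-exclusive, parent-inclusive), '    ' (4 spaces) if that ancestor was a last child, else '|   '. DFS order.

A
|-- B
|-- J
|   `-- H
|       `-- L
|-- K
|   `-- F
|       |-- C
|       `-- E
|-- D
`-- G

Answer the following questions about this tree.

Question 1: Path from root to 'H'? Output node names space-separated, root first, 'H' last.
Walk down from root: A -> J -> H

Answer: A J H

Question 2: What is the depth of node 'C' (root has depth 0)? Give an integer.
Path from root to C: A -> K -> F -> C
Depth = number of edges = 3

Answer: 3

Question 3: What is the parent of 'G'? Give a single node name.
Answer: A

Derivation:
Scan adjacency: G appears as child of A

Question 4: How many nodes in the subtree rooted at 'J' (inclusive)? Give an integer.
Subtree rooted at J contains: H, J, L
Count = 3

Answer: 3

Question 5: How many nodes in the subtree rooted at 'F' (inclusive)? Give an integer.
Answer: 3

Derivation:
Subtree rooted at F contains: C, E, F
Count = 3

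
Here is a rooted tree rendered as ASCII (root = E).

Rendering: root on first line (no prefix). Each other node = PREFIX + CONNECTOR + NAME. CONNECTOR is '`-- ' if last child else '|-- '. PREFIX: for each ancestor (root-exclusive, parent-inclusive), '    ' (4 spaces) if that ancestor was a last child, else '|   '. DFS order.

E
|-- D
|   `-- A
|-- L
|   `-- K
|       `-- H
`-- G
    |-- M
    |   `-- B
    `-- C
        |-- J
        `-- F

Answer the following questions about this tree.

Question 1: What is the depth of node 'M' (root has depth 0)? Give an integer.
Answer: 2

Derivation:
Path from root to M: E -> G -> M
Depth = number of edges = 2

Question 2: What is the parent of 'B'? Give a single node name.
Scan adjacency: B appears as child of M

Answer: M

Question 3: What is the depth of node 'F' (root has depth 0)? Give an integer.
Path from root to F: E -> G -> C -> F
Depth = number of edges = 3

Answer: 3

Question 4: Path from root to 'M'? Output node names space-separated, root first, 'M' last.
Answer: E G M

Derivation:
Walk down from root: E -> G -> M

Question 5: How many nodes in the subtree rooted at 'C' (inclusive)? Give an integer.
Subtree rooted at C contains: C, F, J
Count = 3

Answer: 3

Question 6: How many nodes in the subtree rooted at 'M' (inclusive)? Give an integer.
Subtree rooted at M contains: B, M
Count = 2

Answer: 2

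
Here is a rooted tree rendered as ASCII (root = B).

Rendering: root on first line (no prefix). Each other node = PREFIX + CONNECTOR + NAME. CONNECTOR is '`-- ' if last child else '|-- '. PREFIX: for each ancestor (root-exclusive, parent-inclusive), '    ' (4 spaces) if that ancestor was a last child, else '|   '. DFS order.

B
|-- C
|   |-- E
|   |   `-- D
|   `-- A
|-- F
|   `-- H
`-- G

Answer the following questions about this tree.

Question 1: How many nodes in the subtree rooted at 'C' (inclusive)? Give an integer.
Answer: 4

Derivation:
Subtree rooted at C contains: A, C, D, E
Count = 4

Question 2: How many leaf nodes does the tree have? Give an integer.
Answer: 4

Derivation:
Leaves (nodes with no children): A, D, G, H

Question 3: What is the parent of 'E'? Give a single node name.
Answer: C

Derivation:
Scan adjacency: E appears as child of C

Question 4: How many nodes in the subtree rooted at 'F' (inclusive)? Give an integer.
Subtree rooted at F contains: F, H
Count = 2

Answer: 2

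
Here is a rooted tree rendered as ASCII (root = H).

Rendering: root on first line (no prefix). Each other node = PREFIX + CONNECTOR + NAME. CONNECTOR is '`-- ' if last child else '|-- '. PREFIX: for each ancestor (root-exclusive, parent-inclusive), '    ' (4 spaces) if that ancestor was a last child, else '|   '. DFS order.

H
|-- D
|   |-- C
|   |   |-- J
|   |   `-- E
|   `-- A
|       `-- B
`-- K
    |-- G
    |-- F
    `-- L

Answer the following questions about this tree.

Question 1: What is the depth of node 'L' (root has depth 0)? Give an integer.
Answer: 2

Derivation:
Path from root to L: H -> K -> L
Depth = number of edges = 2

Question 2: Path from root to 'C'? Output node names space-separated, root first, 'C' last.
Walk down from root: H -> D -> C

Answer: H D C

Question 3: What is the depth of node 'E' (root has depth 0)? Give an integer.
Path from root to E: H -> D -> C -> E
Depth = number of edges = 3

Answer: 3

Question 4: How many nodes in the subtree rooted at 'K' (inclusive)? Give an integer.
Answer: 4

Derivation:
Subtree rooted at K contains: F, G, K, L
Count = 4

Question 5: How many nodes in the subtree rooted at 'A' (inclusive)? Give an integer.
Answer: 2

Derivation:
Subtree rooted at A contains: A, B
Count = 2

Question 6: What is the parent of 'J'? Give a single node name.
Answer: C

Derivation:
Scan adjacency: J appears as child of C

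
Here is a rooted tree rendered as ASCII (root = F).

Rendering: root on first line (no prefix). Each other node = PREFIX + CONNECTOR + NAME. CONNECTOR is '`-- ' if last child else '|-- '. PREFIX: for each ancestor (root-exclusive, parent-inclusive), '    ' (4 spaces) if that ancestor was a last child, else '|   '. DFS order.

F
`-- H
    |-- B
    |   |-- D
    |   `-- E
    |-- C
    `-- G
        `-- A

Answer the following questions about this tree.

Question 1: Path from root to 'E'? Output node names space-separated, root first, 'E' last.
Answer: F H B E

Derivation:
Walk down from root: F -> H -> B -> E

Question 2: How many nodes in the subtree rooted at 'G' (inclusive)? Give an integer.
Answer: 2

Derivation:
Subtree rooted at G contains: A, G
Count = 2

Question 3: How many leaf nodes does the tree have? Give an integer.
Leaves (nodes with no children): A, C, D, E

Answer: 4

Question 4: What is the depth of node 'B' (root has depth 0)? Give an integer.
Path from root to B: F -> H -> B
Depth = number of edges = 2

Answer: 2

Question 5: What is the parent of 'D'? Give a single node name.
Answer: B

Derivation:
Scan adjacency: D appears as child of B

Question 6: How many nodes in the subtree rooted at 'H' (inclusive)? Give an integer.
Answer: 7

Derivation:
Subtree rooted at H contains: A, B, C, D, E, G, H
Count = 7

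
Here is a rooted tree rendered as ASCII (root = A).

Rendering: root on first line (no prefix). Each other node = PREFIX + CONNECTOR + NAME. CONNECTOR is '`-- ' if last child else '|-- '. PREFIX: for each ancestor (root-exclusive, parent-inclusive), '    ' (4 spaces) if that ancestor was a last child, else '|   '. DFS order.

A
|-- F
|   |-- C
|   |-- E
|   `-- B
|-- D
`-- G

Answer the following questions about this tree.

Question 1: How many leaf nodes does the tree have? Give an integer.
Answer: 5

Derivation:
Leaves (nodes with no children): B, C, D, E, G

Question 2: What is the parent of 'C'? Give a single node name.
Scan adjacency: C appears as child of F

Answer: F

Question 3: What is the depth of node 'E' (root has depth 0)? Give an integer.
Answer: 2

Derivation:
Path from root to E: A -> F -> E
Depth = number of edges = 2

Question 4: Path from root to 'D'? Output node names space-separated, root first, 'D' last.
Walk down from root: A -> D

Answer: A D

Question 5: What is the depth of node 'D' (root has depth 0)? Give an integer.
Path from root to D: A -> D
Depth = number of edges = 1

Answer: 1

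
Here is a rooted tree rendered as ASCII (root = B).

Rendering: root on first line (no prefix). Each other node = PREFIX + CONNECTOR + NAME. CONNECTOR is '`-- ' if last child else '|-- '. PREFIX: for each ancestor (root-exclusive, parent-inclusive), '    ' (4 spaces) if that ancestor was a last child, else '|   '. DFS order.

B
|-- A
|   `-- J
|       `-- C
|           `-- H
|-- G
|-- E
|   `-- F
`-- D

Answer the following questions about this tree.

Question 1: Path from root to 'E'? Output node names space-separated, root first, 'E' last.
Walk down from root: B -> E

Answer: B E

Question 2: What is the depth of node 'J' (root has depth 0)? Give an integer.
Answer: 2

Derivation:
Path from root to J: B -> A -> J
Depth = number of edges = 2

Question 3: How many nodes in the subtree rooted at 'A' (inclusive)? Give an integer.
Subtree rooted at A contains: A, C, H, J
Count = 4

Answer: 4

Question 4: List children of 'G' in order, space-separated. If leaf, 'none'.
Answer: none

Derivation:
Node G's children (from adjacency): (leaf)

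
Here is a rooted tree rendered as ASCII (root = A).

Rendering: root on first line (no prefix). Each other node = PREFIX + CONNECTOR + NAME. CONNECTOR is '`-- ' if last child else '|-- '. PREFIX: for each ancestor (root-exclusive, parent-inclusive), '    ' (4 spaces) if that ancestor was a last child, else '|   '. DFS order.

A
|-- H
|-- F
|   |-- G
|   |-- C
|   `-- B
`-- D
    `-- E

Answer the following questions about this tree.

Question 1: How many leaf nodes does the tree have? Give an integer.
Leaves (nodes with no children): B, C, E, G, H

Answer: 5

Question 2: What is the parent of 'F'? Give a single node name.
Scan adjacency: F appears as child of A

Answer: A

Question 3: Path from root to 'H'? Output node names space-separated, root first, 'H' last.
Walk down from root: A -> H

Answer: A H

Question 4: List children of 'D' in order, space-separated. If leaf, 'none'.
Node D's children (from adjacency): E

Answer: E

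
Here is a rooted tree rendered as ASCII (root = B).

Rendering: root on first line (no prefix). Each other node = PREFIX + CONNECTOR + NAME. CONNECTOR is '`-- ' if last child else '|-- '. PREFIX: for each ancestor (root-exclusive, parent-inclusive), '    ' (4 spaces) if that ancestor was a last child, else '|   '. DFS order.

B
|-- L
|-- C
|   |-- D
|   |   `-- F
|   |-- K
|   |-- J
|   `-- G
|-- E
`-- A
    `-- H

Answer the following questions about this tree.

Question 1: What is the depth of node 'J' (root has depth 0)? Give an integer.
Answer: 2

Derivation:
Path from root to J: B -> C -> J
Depth = number of edges = 2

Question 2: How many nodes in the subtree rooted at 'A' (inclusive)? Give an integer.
Answer: 2

Derivation:
Subtree rooted at A contains: A, H
Count = 2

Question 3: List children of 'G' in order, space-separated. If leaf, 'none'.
Node G's children (from adjacency): (leaf)

Answer: none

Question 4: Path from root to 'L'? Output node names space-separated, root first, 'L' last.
Answer: B L

Derivation:
Walk down from root: B -> L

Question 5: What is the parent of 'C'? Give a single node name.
Answer: B

Derivation:
Scan adjacency: C appears as child of B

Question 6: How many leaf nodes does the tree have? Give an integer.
Leaves (nodes with no children): E, F, G, H, J, K, L

Answer: 7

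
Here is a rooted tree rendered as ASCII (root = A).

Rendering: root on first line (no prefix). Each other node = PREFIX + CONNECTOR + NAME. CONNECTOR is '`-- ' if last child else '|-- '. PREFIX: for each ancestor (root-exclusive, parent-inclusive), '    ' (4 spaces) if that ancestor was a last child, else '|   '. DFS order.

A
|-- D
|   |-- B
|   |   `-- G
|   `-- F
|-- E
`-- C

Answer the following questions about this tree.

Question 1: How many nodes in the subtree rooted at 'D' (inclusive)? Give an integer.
Answer: 4

Derivation:
Subtree rooted at D contains: B, D, F, G
Count = 4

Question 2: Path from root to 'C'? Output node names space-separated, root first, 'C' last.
Answer: A C

Derivation:
Walk down from root: A -> C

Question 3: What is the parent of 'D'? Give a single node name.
Scan adjacency: D appears as child of A

Answer: A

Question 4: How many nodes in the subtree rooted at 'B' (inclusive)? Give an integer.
Answer: 2

Derivation:
Subtree rooted at B contains: B, G
Count = 2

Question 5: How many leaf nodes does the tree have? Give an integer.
Answer: 4

Derivation:
Leaves (nodes with no children): C, E, F, G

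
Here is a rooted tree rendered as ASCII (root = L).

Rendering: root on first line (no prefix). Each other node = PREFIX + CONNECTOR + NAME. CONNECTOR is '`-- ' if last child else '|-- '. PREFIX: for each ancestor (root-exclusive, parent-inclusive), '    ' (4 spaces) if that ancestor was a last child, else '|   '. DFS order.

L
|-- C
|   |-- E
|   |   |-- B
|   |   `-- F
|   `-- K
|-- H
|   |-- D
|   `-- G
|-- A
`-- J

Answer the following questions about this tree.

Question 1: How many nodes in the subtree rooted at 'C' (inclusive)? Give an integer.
Answer: 5

Derivation:
Subtree rooted at C contains: B, C, E, F, K
Count = 5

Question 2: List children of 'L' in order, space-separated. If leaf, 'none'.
Answer: C H A J

Derivation:
Node L's children (from adjacency): C, H, A, J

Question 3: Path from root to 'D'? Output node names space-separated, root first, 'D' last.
Answer: L H D

Derivation:
Walk down from root: L -> H -> D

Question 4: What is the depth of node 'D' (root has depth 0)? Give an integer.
Answer: 2

Derivation:
Path from root to D: L -> H -> D
Depth = number of edges = 2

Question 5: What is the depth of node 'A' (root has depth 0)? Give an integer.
Answer: 1

Derivation:
Path from root to A: L -> A
Depth = number of edges = 1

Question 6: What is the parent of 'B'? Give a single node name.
Scan adjacency: B appears as child of E

Answer: E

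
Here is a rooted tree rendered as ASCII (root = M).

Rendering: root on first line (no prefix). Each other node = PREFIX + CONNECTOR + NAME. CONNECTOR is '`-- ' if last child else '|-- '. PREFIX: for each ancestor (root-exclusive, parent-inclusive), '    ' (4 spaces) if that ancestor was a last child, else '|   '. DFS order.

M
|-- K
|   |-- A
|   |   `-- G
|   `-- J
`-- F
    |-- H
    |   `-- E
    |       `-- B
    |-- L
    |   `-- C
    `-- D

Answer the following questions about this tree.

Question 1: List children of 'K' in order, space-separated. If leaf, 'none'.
Answer: A J

Derivation:
Node K's children (from adjacency): A, J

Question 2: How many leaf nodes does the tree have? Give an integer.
Leaves (nodes with no children): B, C, D, G, J

Answer: 5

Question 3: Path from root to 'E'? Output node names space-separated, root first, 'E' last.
Walk down from root: M -> F -> H -> E

Answer: M F H E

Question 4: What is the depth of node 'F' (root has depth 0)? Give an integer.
Answer: 1

Derivation:
Path from root to F: M -> F
Depth = number of edges = 1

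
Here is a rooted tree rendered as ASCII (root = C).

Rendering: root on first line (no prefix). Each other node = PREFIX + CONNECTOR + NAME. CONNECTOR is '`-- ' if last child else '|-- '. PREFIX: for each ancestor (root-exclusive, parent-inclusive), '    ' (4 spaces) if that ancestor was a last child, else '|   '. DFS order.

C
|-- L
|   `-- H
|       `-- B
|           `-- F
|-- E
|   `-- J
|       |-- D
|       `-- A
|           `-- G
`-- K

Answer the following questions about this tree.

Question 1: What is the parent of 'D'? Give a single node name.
Scan adjacency: D appears as child of J

Answer: J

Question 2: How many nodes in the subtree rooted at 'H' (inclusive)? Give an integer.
Subtree rooted at H contains: B, F, H
Count = 3

Answer: 3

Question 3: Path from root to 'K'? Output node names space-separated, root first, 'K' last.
Answer: C K

Derivation:
Walk down from root: C -> K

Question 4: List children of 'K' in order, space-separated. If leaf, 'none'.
Answer: none

Derivation:
Node K's children (from adjacency): (leaf)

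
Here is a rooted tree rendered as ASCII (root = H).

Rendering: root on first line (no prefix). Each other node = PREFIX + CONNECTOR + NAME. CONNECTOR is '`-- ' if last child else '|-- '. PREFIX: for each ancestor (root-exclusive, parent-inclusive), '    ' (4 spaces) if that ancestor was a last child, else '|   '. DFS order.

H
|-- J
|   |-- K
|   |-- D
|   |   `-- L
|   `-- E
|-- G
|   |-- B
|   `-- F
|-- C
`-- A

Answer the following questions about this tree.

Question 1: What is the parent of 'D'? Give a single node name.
Scan adjacency: D appears as child of J

Answer: J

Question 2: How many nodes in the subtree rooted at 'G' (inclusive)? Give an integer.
Answer: 3

Derivation:
Subtree rooted at G contains: B, F, G
Count = 3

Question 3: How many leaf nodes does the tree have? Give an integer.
Leaves (nodes with no children): A, B, C, E, F, K, L

Answer: 7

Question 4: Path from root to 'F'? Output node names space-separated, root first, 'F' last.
Answer: H G F

Derivation:
Walk down from root: H -> G -> F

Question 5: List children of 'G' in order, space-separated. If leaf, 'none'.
Node G's children (from adjacency): B, F

Answer: B F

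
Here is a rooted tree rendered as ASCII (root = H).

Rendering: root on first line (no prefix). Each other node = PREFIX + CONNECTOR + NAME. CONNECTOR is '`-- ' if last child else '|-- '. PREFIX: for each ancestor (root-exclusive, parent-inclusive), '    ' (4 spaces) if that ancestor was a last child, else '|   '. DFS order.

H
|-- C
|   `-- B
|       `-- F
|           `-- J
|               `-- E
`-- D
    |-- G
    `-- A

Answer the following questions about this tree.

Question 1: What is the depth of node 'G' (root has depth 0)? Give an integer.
Path from root to G: H -> D -> G
Depth = number of edges = 2

Answer: 2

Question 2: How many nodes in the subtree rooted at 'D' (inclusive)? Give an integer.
Subtree rooted at D contains: A, D, G
Count = 3

Answer: 3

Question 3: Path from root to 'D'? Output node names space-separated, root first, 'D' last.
Walk down from root: H -> D

Answer: H D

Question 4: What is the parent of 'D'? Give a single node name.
Answer: H

Derivation:
Scan adjacency: D appears as child of H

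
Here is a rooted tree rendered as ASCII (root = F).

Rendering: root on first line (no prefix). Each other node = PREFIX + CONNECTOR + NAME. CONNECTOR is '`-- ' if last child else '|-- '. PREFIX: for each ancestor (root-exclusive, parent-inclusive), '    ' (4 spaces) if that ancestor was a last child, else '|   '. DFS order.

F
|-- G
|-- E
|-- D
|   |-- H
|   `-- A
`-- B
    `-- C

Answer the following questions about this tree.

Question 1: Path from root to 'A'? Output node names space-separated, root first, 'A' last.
Answer: F D A

Derivation:
Walk down from root: F -> D -> A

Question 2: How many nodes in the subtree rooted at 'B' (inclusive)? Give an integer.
Subtree rooted at B contains: B, C
Count = 2

Answer: 2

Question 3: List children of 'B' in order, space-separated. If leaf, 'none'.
Answer: C

Derivation:
Node B's children (from adjacency): C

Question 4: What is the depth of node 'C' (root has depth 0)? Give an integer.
Path from root to C: F -> B -> C
Depth = number of edges = 2

Answer: 2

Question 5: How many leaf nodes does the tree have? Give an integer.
Leaves (nodes with no children): A, C, E, G, H

Answer: 5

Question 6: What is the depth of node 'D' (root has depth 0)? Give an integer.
Path from root to D: F -> D
Depth = number of edges = 1

Answer: 1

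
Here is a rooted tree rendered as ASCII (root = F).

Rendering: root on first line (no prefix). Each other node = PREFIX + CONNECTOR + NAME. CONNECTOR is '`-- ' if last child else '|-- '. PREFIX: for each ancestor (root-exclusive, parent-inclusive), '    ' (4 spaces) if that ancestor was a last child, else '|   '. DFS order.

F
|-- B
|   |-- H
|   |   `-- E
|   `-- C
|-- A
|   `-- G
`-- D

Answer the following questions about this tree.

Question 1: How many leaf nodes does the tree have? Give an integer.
Leaves (nodes with no children): C, D, E, G

Answer: 4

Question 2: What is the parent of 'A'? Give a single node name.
Answer: F

Derivation:
Scan adjacency: A appears as child of F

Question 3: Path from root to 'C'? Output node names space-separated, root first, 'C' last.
Answer: F B C

Derivation:
Walk down from root: F -> B -> C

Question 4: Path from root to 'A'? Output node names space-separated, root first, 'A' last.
Walk down from root: F -> A

Answer: F A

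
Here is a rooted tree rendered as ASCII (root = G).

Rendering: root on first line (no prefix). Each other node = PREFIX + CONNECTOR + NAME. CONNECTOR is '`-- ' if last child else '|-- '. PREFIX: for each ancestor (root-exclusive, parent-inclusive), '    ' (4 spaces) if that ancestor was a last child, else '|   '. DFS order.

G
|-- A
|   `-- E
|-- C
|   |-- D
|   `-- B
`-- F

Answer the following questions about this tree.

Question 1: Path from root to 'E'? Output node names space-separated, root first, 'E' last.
Walk down from root: G -> A -> E

Answer: G A E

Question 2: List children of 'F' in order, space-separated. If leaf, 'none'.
Node F's children (from adjacency): (leaf)

Answer: none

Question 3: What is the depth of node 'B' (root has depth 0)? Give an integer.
Answer: 2

Derivation:
Path from root to B: G -> C -> B
Depth = number of edges = 2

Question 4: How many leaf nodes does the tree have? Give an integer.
Answer: 4

Derivation:
Leaves (nodes with no children): B, D, E, F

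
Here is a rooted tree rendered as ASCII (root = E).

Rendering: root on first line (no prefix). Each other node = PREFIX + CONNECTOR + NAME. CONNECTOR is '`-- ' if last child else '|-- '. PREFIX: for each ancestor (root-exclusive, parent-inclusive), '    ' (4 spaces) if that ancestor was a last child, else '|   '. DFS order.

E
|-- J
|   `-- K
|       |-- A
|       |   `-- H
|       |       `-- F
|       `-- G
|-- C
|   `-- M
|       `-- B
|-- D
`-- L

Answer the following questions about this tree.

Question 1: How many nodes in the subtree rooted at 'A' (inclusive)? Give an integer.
Answer: 3

Derivation:
Subtree rooted at A contains: A, F, H
Count = 3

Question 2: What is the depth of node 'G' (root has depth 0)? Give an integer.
Answer: 3

Derivation:
Path from root to G: E -> J -> K -> G
Depth = number of edges = 3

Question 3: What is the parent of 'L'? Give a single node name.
Answer: E

Derivation:
Scan adjacency: L appears as child of E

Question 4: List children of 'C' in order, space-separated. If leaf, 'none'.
Node C's children (from adjacency): M

Answer: M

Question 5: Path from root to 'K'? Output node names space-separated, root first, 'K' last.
Answer: E J K

Derivation:
Walk down from root: E -> J -> K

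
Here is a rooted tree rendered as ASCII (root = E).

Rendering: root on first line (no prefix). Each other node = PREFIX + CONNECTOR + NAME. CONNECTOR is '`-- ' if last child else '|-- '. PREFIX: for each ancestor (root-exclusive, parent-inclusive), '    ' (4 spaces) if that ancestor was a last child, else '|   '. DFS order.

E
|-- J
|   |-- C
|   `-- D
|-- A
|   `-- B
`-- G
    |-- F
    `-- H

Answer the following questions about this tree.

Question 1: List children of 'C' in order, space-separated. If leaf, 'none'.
Node C's children (from adjacency): (leaf)

Answer: none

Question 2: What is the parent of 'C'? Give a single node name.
Scan adjacency: C appears as child of J

Answer: J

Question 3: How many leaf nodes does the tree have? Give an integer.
Answer: 5

Derivation:
Leaves (nodes with no children): B, C, D, F, H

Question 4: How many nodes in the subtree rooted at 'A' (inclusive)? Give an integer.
Subtree rooted at A contains: A, B
Count = 2

Answer: 2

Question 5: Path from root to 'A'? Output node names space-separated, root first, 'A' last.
Answer: E A

Derivation:
Walk down from root: E -> A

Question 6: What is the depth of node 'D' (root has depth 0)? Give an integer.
Path from root to D: E -> J -> D
Depth = number of edges = 2

Answer: 2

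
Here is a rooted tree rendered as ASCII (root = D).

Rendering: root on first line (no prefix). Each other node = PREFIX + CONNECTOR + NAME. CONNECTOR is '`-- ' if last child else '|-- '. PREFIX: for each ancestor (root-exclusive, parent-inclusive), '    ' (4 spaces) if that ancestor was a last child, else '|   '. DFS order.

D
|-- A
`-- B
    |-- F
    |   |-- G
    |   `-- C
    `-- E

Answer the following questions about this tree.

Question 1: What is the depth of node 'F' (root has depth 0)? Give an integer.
Answer: 2

Derivation:
Path from root to F: D -> B -> F
Depth = number of edges = 2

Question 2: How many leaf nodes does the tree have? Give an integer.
Leaves (nodes with no children): A, C, E, G

Answer: 4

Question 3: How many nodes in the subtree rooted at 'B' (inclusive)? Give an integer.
Answer: 5

Derivation:
Subtree rooted at B contains: B, C, E, F, G
Count = 5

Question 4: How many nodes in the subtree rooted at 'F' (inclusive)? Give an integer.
Answer: 3

Derivation:
Subtree rooted at F contains: C, F, G
Count = 3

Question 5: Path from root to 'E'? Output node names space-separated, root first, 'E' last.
Walk down from root: D -> B -> E

Answer: D B E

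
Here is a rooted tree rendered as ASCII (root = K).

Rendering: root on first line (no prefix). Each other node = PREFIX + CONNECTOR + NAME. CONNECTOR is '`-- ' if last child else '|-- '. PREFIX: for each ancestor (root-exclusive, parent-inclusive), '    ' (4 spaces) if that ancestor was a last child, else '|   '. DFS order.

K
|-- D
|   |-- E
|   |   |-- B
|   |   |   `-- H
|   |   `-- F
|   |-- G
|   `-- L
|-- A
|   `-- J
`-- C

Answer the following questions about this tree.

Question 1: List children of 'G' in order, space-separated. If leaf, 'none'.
Answer: none

Derivation:
Node G's children (from adjacency): (leaf)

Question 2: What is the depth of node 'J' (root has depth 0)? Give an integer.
Path from root to J: K -> A -> J
Depth = number of edges = 2

Answer: 2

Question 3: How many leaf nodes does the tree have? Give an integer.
Leaves (nodes with no children): C, F, G, H, J, L

Answer: 6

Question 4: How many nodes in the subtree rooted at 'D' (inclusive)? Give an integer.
Answer: 7

Derivation:
Subtree rooted at D contains: B, D, E, F, G, H, L
Count = 7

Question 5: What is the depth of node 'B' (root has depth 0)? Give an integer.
Path from root to B: K -> D -> E -> B
Depth = number of edges = 3

Answer: 3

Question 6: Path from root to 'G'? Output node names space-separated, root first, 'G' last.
Walk down from root: K -> D -> G

Answer: K D G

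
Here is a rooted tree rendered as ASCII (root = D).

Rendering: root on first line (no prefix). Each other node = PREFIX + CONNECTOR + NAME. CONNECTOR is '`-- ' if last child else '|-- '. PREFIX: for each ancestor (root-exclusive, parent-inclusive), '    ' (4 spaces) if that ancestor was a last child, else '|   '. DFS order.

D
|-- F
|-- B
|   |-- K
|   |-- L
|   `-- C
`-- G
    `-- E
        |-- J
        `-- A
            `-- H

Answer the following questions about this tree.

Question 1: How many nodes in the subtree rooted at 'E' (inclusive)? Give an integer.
Answer: 4

Derivation:
Subtree rooted at E contains: A, E, H, J
Count = 4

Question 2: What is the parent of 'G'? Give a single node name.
Scan adjacency: G appears as child of D

Answer: D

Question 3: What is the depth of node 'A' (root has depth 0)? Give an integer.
Path from root to A: D -> G -> E -> A
Depth = number of edges = 3

Answer: 3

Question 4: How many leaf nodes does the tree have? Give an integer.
Leaves (nodes with no children): C, F, H, J, K, L

Answer: 6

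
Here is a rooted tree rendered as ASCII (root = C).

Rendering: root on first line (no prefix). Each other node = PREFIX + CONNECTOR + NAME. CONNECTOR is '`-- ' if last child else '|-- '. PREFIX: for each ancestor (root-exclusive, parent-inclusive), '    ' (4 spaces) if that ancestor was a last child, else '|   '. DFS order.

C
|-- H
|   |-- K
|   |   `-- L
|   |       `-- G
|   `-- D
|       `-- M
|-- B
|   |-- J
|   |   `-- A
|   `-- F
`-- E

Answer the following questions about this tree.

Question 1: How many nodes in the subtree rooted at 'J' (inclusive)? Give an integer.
Subtree rooted at J contains: A, J
Count = 2

Answer: 2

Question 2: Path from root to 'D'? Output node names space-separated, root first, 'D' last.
Walk down from root: C -> H -> D

Answer: C H D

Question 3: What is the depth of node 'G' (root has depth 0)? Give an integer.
Path from root to G: C -> H -> K -> L -> G
Depth = number of edges = 4

Answer: 4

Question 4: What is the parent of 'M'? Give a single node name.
Answer: D

Derivation:
Scan adjacency: M appears as child of D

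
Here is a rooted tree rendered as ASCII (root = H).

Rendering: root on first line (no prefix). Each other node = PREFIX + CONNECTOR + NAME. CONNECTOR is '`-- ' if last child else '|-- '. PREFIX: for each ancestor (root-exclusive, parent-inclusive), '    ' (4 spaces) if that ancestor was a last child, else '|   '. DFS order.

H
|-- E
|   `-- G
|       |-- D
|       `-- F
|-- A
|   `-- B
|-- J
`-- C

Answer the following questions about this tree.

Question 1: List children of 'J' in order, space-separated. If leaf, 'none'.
Answer: none

Derivation:
Node J's children (from adjacency): (leaf)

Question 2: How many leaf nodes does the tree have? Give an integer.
Answer: 5

Derivation:
Leaves (nodes with no children): B, C, D, F, J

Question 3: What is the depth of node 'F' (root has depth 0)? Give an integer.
Answer: 3

Derivation:
Path from root to F: H -> E -> G -> F
Depth = number of edges = 3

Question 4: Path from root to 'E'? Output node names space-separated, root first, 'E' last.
Walk down from root: H -> E

Answer: H E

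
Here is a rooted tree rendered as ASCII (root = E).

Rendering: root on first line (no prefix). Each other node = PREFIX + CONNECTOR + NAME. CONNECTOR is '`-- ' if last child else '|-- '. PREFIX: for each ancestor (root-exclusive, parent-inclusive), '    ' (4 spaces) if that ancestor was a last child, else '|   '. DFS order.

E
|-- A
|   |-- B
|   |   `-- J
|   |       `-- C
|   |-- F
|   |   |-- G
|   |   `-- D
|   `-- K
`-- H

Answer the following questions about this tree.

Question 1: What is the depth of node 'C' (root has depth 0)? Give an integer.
Path from root to C: E -> A -> B -> J -> C
Depth = number of edges = 4

Answer: 4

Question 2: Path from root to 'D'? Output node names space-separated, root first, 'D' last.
Answer: E A F D

Derivation:
Walk down from root: E -> A -> F -> D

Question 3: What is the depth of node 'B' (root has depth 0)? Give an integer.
Answer: 2

Derivation:
Path from root to B: E -> A -> B
Depth = number of edges = 2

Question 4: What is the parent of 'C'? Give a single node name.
Scan adjacency: C appears as child of J

Answer: J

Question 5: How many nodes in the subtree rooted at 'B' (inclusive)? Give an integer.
Subtree rooted at B contains: B, C, J
Count = 3

Answer: 3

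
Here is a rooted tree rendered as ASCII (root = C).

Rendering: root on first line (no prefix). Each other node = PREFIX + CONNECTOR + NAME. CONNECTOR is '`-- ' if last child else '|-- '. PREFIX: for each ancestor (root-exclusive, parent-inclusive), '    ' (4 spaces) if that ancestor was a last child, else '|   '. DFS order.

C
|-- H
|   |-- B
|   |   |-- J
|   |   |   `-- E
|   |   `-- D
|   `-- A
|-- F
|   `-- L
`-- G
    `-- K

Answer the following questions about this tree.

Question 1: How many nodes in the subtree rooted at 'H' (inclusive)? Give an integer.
Subtree rooted at H contains: A, B, D, E, H, J
Count = 6

Answer: 6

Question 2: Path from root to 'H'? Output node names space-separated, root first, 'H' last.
Answer: C H

Derivation:
Walk down from root: C -> H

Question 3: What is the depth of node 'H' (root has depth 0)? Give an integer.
Answer: 1

Derivation:
Path from root to H: C -> H
Depth = number of edges = 1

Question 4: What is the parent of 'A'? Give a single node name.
Scan adjacency: A appears as child of H

Answer: H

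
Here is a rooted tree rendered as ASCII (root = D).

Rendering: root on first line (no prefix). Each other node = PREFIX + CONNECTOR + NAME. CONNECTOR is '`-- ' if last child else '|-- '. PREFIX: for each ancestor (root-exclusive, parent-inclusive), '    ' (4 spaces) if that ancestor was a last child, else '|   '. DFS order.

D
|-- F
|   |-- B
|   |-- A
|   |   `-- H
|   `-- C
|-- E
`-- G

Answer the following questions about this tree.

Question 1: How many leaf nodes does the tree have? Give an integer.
Leaves (nodes with no children): B, C, E, G, H

Answer: 5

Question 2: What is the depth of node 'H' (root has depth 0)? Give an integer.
Answer: 3

Derivation:
Path from root to H: D -> F -> A -> H
Depth = number of edges = 3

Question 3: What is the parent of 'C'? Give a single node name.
Answer: F

Derivation:
Scan adjacency: C appears as child of F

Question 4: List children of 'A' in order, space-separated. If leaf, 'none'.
Node A's children (from adjacency): H

Answer: H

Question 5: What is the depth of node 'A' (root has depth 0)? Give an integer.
Answer: 2

Derivation:
Path from root to A: D -> F -> A
Depth = number of edges = 2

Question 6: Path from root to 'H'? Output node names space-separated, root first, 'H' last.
Answer: D F A H

Derivation:
Walk down from root: D -> F -> A -> H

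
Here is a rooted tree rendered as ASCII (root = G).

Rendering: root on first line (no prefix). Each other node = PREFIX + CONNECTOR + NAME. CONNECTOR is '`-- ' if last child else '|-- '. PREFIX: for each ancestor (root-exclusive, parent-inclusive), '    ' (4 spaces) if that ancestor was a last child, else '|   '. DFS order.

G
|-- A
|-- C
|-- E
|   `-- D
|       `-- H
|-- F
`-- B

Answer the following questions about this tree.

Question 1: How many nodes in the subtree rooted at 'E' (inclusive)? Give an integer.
Subtree rooted at E contains: D, E, H
Count = 3

Answer: 3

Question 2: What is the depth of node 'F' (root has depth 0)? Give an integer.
Answer: 1

Derivation:
Path from root to F: G -> F
Depth = number of edges = 1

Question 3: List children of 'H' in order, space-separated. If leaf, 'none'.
Answer: none

Derivation:
Node H's children (from adjacency): (leaf)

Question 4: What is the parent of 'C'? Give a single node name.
Scan adjacency: C appears as child of G

Answer: G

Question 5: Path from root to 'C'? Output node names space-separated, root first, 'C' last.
Walk down from root: G -> C

Answer: G C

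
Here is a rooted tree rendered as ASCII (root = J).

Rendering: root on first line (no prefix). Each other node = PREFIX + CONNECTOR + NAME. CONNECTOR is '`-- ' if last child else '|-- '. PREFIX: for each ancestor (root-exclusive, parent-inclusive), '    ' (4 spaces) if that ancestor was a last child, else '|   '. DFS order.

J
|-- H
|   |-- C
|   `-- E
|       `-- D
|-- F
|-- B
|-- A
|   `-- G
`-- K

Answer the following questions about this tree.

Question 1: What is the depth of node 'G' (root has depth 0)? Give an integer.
Answer: 2

Derivation:
Path from root to G: J -> A -> G
Depth = number of edges = 2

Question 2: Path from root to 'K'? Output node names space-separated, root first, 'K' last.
Walk down from root: J -> K

Answer: J K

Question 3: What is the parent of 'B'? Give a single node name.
Scan adjacency: B appears as child of J

Answer: J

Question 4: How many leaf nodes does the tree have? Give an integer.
Leaves (nodes with no children): B, C, D, F, G, K

Answer: 6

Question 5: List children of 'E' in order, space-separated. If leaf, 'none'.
Node E's children (from adjacency): D

Answer: D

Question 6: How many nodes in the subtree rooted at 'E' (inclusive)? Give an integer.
Subtree rooted at E contains: D, E
Count = 2

Answer: 2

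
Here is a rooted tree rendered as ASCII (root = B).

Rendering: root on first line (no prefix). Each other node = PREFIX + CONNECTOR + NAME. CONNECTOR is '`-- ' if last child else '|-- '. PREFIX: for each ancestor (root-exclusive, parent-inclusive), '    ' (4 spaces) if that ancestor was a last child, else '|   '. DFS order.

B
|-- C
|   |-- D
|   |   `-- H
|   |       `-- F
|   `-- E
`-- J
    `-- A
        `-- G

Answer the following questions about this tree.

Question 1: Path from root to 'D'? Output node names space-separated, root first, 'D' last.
Answer: B C D

Derivation:
Walk down from root: B -> C -> D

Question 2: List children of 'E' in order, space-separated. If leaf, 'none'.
Node E's children (from adjacency): (leaf)

Answer: none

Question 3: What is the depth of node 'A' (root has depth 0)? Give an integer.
Answer: 2

Derivation:
Path from root to A: B -> J -> A
Depth = number of edges = 2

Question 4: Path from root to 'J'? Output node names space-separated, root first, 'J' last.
Answer: B J

Derivation:
Walk down from root: B -> J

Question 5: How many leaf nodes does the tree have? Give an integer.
Answer: 3

Derivation:
Leaves (nodes with no children): E, F, G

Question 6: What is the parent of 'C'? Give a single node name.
Scan adjacency: C appears as child of B

Answer: B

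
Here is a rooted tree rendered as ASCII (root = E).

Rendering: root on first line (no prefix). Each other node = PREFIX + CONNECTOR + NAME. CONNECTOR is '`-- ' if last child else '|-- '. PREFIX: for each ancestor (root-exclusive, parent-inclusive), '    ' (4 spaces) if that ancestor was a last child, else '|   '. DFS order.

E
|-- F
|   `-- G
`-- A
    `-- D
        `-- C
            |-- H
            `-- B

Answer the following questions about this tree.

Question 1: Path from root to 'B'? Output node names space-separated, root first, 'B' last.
Walk down from root: E -> A -> D -> C -> B

Answer: E A D C B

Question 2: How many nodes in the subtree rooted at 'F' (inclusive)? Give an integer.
Answer: 2

Derivation:
Subtree rooted at F contains: F, G
Count = 2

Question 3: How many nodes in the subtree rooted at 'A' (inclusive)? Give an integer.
Answer: 5

Derivation:
Subtree rooted at A contains: A, B, C, D, H
Count = 5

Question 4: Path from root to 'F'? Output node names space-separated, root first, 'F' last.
Answer: E F

Derivation:
Walk down from root: E -> F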